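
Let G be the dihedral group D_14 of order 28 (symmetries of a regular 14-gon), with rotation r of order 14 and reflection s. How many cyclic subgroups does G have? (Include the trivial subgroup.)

Each element a generates a cyclic subgroup ⟨a⟩; distinct elements may generate the same one (a cyclic group of order d has φ(d) generators).
Cyclic subgroups by order — order 1: 1; order 2: 15; order 7: 1; order 14: 1.
Total: 18.

18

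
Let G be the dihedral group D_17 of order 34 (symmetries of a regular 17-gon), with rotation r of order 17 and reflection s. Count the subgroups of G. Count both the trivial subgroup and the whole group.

|G| = 34, so by Lagrange every subgroup order divides 34. Divisors: 1, 2, 17, 34.
Subgroups by order — order 1: 1; order 2: 17; order 17: 1; order 34: 1.
Total: 1 + 17 + 1 + 1 = 20.

20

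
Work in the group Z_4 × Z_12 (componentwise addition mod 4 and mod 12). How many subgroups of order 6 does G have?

3

|G| = 48 and 6 | 48, so subgroups of order 6 are possible by Lagrange.
The subgroups of order 6 are: {(0,0), (0,2), (0,4), (0,6), (0,8), (0,10)}; {(0,0), (0,4), (0,8), (2,0), (2,4), (2,8)}; {(0,0), (0,4), (0,8), (2,2), (2,6), (2,10)}.
So G has 3 subgroups of order 6.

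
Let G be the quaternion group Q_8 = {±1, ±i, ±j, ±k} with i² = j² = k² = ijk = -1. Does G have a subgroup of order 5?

No

5 does not divide |G| = 8, so by Lagrange no subgroup of order 5 exists.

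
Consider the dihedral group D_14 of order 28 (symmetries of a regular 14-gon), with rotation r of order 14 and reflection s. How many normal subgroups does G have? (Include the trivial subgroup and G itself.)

7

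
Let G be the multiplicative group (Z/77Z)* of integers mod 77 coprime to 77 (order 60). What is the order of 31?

30

Compute successive powers of 31 mod 77: 31, 37, 69, 60, 12, 64, 59, 58, …; 31^30 ≡ 1 (mod 77).
So |⟨31⟩| = 30.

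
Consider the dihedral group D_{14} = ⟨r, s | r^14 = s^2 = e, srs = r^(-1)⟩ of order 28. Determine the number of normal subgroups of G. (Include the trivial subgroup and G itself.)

7

G has 28 subgroups. Checking conjugation-invariance by order — order 1: 1/1 normal; order 2: 1/15 normal; order 4: 0/7 normal; order 7: 1/1 normal; order 14: 3/3 normal; order 28: 1/1 normal.
Total normal subgroups: 7.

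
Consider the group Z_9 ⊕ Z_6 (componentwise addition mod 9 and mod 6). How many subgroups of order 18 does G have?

4

|G| = 54 and 18 | 54, so subgroups of order 18 are possible by Lagrange.
The subgroups of order 18 are: {(0,0), (0,1), (0,2), (0,3), (0,4), (0,5), (3,0), (3,1), (3,2), (3,3), (3,4), (3,5), (6,0), (6,1), (6,2), (6,3), (6,4), (6,5)}; {(0,0), (0,3), (1,0), (1,3), (2,0), (2,3), (3,0), (3,3), (4,0), (4,3), (5,0), (5,3), (6,0), (6,3), (7,0), (7,3), (8,0), (8,3)}; {(0,0), (0,3), (1,1), (1,4), (2,2), (2,5), (3,0), (3,3), (4,1), (4,4), (5,2), (5,5), (6,0), (6,3), (7,1), (7,4), (8,2), (8,5)}; {(0,0), (0,3), (1,2), (1,5), (2,1), (2,4), (3,0), (3,3), (4,2), (4,5), (5,1), (5,4), (6,0), (6,3), (7,2), (7,5), (8,1), (8,4)}.
So G has 4 subgroups of order 18.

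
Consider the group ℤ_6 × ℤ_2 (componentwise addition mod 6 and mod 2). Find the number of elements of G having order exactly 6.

6

An element (a,b) has order lcm(ord(a), ord(b)); count pairs with lcm equal to 6.
Enumerating gives 6 such elements.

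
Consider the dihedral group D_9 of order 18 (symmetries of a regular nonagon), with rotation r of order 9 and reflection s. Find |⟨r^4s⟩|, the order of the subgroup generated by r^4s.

2

Computing powers of r^4s: the smallest k with (r^4s)^k = e is k = 2.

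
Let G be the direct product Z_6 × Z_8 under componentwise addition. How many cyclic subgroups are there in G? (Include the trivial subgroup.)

16

Group the elements of G by the cyclic subgroup they generate; each cyclic subgroup of order d accounts for φ(d) elements.
Cyclic subgroups by order — order 1: 1; order 2: 3; order 3: 1; order 4: 2; order 6: 3; order 8: 2; order 12: 2; order 24: 2.
Total: 16.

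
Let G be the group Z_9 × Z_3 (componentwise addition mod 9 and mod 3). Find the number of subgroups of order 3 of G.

|G| = 27 and 3 | 27, so subgroups of order 3 are possible by Lagrange.
The subgroups of order 3 are: {(0,0), (0,1), (0,2)}; {(0,0), (3,0), (6,0)}; {(0,0), (3,1), (6,2)}; {(0,0), (3,2), (6,1)}.
So G has 4 subgroups of order 3.

4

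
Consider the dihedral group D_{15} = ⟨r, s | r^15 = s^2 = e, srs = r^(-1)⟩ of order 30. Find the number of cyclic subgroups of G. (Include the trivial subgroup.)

19

Each element a generates a cyclic subgroup ⟨a⟩; distinct elements may generate the same one (a cyclic group of order d has φ(d) generators).
Cyclic subgroups by order — order 1: 1; order 2: 15; order 3: 1; order 5: 1; order 15: 1.
Total: 19.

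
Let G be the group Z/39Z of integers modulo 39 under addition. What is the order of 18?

13

In Z/39Z, the order of an element a is n/gcd(a, n).
gcd(18, 39) = 3, so |⟨18⟩| = 39/3 = 13.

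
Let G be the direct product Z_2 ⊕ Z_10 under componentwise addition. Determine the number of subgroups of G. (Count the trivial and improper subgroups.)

10

|G| = 20, so by Lagrange every subgroup order divides 20. Divisors: 1, 2, 4, 5, 10, 20.
Subgroups by order — order 1: 1; order 2: 3; order 4: 1; order 5: 1; order 10: 3; order 20: 1.
Total: 1 + 3 + 1 + 1 + 3 + 1 = 10.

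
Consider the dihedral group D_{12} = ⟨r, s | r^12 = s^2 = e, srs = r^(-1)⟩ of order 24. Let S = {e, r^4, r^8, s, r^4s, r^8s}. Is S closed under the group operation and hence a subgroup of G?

|S| = 6 divides |G| = 24, consistent with Lagrange.
S contains the identity, every element's inverse is in S, and S is closed under ·: it is a subgroup.

Yes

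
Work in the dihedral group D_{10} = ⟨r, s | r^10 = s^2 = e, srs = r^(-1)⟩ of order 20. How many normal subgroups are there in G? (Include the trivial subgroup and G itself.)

7

G has 22 subgroups. Checking conjugation-invariance by order — order 1: 1/1 normal; order 2: 1/11 normal; order 4: 0/5 normal; order 5: 1/1 normal; order 10: 3/3 normal; order 20: 1/1 normal.
Total normal subgroups: 7.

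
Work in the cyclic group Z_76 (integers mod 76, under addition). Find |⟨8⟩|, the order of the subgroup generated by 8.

19

In Z_76, the order of an element a is n/gcd(a, n).
gcd(8, 76) = 4, so |⟨8⟩| = 76/4 = 19.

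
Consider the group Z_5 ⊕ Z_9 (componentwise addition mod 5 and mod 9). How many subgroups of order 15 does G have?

|G| = 45 and 15 | 45, so subgroups of order 15 are possible by Lagrange.
The subgroups of order 15 are: {(0,0), (0,3), (0,6), (1,0), (1,3), (1,6), (2,0), (2,3), (2,6), (3,0), (3,3), (3,6), (4,0), (4,3), (4,6)}.
So G has 1 subgroup of order 15.

1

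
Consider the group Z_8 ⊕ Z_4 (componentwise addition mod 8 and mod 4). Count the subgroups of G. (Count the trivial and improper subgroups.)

22

|G| = 32, so by Lagrange every subgroup order divides 32. Divisors: 1, 2, 4, 8, 16, 32.
Subgroups by order — order 1: 1; order 2: 3; order 4: 7; order 8: 7; order 16: 3; order 32: 1.
Total: 1 + 3 + 7 + 7 + 3 + 1 = 22.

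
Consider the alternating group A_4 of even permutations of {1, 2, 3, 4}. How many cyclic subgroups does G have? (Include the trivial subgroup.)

Each element a generates a cyclic subgroup ⟨a⟩; distinct elements may generate the same one (a cyclic group of order d has φ(d) generators).
Cyclic subgroups by order — order 1: 1; order 2: 3; order 3: 4.
Total: 8.

8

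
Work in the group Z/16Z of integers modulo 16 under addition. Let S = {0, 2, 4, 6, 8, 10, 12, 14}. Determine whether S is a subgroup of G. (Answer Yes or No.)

|S| = 8 divides |G| = 16, consistent with Lagrange.
S contains the identity, every element's inverse is in S, and S is closed under +: it is a subgroup.
In fact S = ⟨2⟩.

Yes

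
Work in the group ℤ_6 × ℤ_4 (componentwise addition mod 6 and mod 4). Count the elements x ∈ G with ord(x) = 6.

6

An element (a,b) has order lcm(ord(a), ord(b)); count pairs with lcm equal to 6.
Enumerating gives 6 such elements.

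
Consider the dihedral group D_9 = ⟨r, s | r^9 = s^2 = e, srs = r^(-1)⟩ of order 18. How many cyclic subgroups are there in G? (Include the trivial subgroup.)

12

Each element a generates a cyclic subgroup ⟨a⟩; distinct elements may generate the same one (a cyclic group of order d has φ(d) generators).
Cyclic subgroups by order — order 1: 1; order 2: 9; order 3: 1; order 9: 1.
Total: 12.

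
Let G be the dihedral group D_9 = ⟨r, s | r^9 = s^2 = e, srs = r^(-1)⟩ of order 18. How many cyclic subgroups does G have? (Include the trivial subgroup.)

12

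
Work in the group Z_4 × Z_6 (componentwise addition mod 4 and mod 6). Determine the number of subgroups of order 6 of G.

|G| = 24 and 6 | 24, so subgroups of order 6 are possible by Lagrange.
The subgroups of order 6 are: {(0,0), (0,1), (0,2), (0,3), (0,4), (0,5)}; {(0,0), (0,2), (0,4), (2,0), (2,2), (2,4)}; {(0,0), (0,2), (0,4), (2,1), (2,3), (2,5)}.
So G has 3 subgroups of order 6.

3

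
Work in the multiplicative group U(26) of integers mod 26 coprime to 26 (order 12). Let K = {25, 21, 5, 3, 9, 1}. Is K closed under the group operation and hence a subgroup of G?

Closure fails: 3 · 21 = 11 ∉ K. So K is not a subgroup.

No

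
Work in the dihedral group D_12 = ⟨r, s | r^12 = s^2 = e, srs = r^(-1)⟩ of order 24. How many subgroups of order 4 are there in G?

7

|G| = 24 and 4 | 24, so subgroups of order 4 are possible by Lagrange.
The subgroups of order 4 are: {e, r^6, r^4s, r^10s}; {e, r^6, r^5s, r^11s}; {e, r^6, r^2s, r^8s}; {e, r^3, r^6, r^9}; … (7 in all).
So G has 7 subgroups of order 4.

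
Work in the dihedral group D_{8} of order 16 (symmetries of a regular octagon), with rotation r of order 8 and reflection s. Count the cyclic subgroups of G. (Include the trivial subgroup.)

12

Group the elements of G by the cyclic subgroup they generate; each cyclic subgroup of order d accounts for φ(d) elements.
Cyclic subgroups by order — order 1: 1; order 2: 9; order 4: 1; order 8: 1.
Total: 12.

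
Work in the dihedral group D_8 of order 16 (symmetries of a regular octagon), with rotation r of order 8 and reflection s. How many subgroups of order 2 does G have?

|G| = 16 and 2 | 16, so subgroups of order 2 are possible by Lagrange.
The subgroups of order 2 are: {e, r^2s}; {e, r^3s}; {e, r^4}; {e, r^4s}; … (9 in all).
So G has 9 subgroups of order 2.

9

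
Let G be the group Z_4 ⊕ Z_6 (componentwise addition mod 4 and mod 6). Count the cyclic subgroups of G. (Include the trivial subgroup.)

12

Each element a generates a cyclic subgroup ⟨a⟩; distinct elements may generate the same one (a cyclic group of order d has φ(d) generators).
Cyclic subgroups by order — order 1: 1; order 2: 3; order 3: 1; order 4: 2; order 6: 3; order 12: 2.
Total: 12.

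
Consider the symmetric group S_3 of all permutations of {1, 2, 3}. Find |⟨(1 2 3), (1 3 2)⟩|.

|⟨(1 2 3)⟩| = 3 and |⟨(1 3 2)⟩| = 3, so |H| is a multiple of lcm(3, 3) = 3 and divides |G| = 6.
Closing under the operation: H = {e, (1 2 3), (1 3 2)}, so |H| = 3.

3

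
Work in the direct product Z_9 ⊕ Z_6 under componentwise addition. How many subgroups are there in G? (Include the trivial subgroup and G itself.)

20

|G| = 54, so by Lagrange every subgroup order divides 54. Divisors: 1, 2, 3, 6, 9, 18, 27, 54.
Subgroups by order — order 1: 1; order 2: 1; order 3: 4; order 6: 4; order 9: 4; order 18: 4; order 27: 1; order 54: 1.
Total: 1 + 1 + 4 + 4 + 4 + 4 + 1 + 1 = 20.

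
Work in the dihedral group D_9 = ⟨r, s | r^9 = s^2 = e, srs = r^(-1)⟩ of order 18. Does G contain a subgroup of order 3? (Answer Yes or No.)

Yes

3 | 18. A subgroup of order 3 is {e, r^3, r^6}.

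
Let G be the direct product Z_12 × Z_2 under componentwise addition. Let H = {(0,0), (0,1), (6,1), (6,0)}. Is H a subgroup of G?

|H| = 4 divides |G| = 24, consistent with Lagrange.
H contains the identity, every element's inverse is in H, and H is closed under +: it is a subgroup.

Yes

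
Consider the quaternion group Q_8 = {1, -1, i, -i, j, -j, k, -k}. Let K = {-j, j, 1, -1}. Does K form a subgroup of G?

Yes

|K| = 4 divides |G| = 8, consistent with Lagrange.
K contains the identity, every element's inverse is in K, and K is closed under ·: it is a subgroup.
In fact K = ⟨j⟩.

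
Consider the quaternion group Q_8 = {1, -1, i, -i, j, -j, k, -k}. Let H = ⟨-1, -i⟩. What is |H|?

|⟨-1⟩| = 2 and |⟨-i⟩| = 4, so |H| is a multiple of lcm(2, 4) = 4 and divides |G| = 8.
Closing under the operation: H = {1, -1, i, -i}, so |H| = 4.

4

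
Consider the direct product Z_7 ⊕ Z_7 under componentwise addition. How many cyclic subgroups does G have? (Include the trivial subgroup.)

9

Each element a generates a cyclic subgroup ⟨a⟩; distinct elements may generate the same one (a cyclic group of order d has φ(d) generators).
Cyclic subgroups by order — order 1: 1; order 7: 8.
Total: 9.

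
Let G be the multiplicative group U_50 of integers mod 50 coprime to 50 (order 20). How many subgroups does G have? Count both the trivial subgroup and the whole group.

|G| = 20, so by Lagrange every subgroup order divides 20. Divisors: 1, 2, 4, 5, 10, 20.
Subgroups by order — order 1: 1; order 2: 1; order 4: 1; order 5: 1; order 10: 1; order 20: 1.
Total: 1 + 1 + 1 + 1 + 1 + 1 = 6.

6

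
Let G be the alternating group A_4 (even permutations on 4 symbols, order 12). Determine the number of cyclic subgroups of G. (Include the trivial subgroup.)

A cyclic subgroup of order d is generated by each of its φ(d) elements of order d, so the cyclic subgroups of order d number (#elements of order d)/φ(d).
Cyclic subgroups by order — order 1: 1; order 2: 3; order 3: 4.
Total: 8.

8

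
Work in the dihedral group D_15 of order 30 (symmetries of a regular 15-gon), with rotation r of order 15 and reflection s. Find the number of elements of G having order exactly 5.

The elements of order 5 are: r^3, r^6, r^9, r^12.
That's 4.

4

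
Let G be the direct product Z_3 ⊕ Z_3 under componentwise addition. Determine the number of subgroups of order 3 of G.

|G| = 9 and 3 | 9, so subgroups of order 3 are possible by Lagrange.
The subgroups of order 3 are: {(0,0), (0,1), (0,2)}; {(0,0), (1,0), (2,0)}; {(0,0), (1,1), (2,2)}; {(0,0), (1,2), (2,1)}.
So G has 4 subgroups of order 3.

4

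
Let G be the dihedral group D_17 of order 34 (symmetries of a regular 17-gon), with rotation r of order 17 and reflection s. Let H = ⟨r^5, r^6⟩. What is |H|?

17

|⟨r^5⟩| = 17 and |⟨r^6⟩| = 17, so |H| is a multiple of lcm(17, 17) = 17 and divides |G| = 34.
Closing under the operation: H = {e, r, r^2, r^3, r^4, r^5, r^6, r^7, r^8, r^9, r^10, r^11, r^12, r^13, r^14, r^15, r^16}, so |H| = 17.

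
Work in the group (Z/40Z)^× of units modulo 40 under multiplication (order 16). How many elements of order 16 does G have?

0

No element of G has order 16 (even though 16 | 16).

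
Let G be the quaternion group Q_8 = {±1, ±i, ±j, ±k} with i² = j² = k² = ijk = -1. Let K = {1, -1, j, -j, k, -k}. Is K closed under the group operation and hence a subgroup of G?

No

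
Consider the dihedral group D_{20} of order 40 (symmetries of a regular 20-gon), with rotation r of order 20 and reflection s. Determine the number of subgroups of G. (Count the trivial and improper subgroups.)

48

|G| = 40, so by Lagrange every subgroup order divides 40. Divisors: 1, 2, 4, 5, 8, 10, 20, 40.
Subgroups by order — order 1: 1; order 2: 21; order 4: 11; order 5: 1; order 8: 5; order 10: 5; order 20: 3; order 40: 1.
Total: 1 + 21 + 11 + 1 + 5 + 5 + 3 + 1 = 48.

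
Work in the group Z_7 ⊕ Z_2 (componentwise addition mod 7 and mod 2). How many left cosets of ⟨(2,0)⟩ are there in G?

|⟨(2,0)⟩| = 7 and |G| = 14.
By Lagrange, [G : H] = |G|/|H| = 14/7 = 2.

2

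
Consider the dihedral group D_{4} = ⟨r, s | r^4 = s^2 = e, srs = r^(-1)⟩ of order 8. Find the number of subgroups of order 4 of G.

|G| = 8 and 4 | 8, so subgroups of order 4 are possible by Lagrange.
The subgroups of order 4 are: {e, r, r^2, r^3}; {e, r^2, s, r^2s}; {e, r^2, rs, r^3s}.
So G has 3 subgroups of order 4.

3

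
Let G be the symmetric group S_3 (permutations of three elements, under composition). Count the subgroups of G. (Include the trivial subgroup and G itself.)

|G| = 6, so by Lagrange every subgroup order divides 6. Divisors: 1, 2, 3, 6.
Subgroups by order — order 1: 1; order 2: 3; order 3: 1; order 6: 1.
Total: 1 + 3 + 1 + 1 = 6.

6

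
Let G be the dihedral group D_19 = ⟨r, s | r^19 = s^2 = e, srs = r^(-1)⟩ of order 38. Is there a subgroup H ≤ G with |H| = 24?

24 does not divide |G| = 38, so by Lagrange no subgroup of order 24 exists.

No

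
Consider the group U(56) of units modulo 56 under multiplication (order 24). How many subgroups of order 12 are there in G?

7

|G| = 24 and 12 | 24, so subgroups of order 12 are possible by Lagrange.
The subgroups of order 12 are: {1, 5, 9, 11, 13, 25, 31, 43, 45, 47, 51, 55}; {1, 9, 11, 15, 23, 25, 29, 37, 39, 43, 51, 53}; {1, 3, 9, 11, 17, 19, 25, 27, 33, 41, 43, 51}; {1, 3, 5, 9, 13, 15, 19, 23, 25, 27, 39, 45}; … (7 in all).
So G has 7 subgroups of order 12.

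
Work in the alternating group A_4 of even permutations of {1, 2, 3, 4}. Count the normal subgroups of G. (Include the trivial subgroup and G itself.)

3

G has 10 subgroups. Checking conjugation-invariance by order — order 1: 1/1 normal; order 2: 0/3 normal; order 3: 0/4 normal; order 4: 1/1 normal; order 12: 1/1 normal.
Total normal subgroups: 3.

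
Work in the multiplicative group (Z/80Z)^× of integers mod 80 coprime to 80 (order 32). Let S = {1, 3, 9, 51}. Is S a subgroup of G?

3 ∈ S but its inverse 27 ∉ S, so S is not a subgroup.

No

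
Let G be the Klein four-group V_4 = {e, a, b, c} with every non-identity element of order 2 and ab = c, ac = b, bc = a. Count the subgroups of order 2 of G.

3

|G| = 4 and 2 | 4, so subgroups of order 2 are possible by Lagrange.
The subgroups of order 2 are: {e, a}; {e, b}; {e, c}.
So G has 3 subgroups of order 2.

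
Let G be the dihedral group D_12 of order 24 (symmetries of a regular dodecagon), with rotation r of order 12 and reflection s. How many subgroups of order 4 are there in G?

7

|G| = 24 and 4 | 24, so subgroups of order 4 are possible by Lagrange.
The subgroups of order 4 are: {e, r^6, r^4s, r^10s}; {e, r^6, r^5s, r^11s}; {e, r^6, r^2s, r^8s}; {e, r^3, r^6, r^9}; … (7 in all).
So G has 7 subgroups of order 4.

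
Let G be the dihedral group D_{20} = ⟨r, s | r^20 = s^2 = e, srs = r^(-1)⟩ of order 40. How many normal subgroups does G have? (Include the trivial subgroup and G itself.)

G has 48 subgroups. Checking conjugation-invariance by order — order 1: 1/1 normal; order 2: 1/21 normal; order 4: 1/11 normal; order 5: 1/1 normal; order 8: 0/5 normal; order 10: 1/5 normal; order 20: 3/3 normal; order 40: 1/1 normal.
Total normal subgroups: 9.

9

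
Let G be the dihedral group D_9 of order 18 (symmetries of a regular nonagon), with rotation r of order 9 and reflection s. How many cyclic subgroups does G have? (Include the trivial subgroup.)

Group the elements of G by the cyclic subgroup they generate; each cyclic subgroup of order d accounts for φ(d) elements.
Cyclic subgroups by order — order 1: 1; order 2: 9; order 3: 1; order 9: 1.
Total: 12.

12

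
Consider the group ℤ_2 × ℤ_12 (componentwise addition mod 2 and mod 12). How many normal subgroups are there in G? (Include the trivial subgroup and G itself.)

16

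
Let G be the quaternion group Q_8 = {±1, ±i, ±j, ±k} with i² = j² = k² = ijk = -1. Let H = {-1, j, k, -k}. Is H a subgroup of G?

No

The identity 1 ∉ H, so H is not a subgroup.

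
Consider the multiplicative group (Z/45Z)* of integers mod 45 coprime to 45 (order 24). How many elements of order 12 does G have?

The elements of order 12 are: 2, 7, 13, 22, 23, 32, 38, 43.
That's 8.

8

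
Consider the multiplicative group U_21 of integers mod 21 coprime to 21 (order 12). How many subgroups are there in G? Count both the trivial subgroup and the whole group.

|G| = 12, so by Lagrange every subgroup order divides 12. Divisors: 1, 2, 3, 4, 6, 12.
Subgroups by order — order 1: 1; order 2: 3; order 3: 1; order 4: 1; order 6: 3; order 12: 1.
Total: 1 + 3 + 1 + 1 + 3 + 1 = 10.

10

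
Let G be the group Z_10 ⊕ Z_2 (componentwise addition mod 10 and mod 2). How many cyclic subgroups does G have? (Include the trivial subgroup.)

A cyclic subgroup of order d is generated by each of its φ(d) elements of order d, so the cyclic subgroups of order d number (#elements of order d)/φ(d).
Cyclic subgroups by order — order 1: 1; order 2: 3; order 5: 1; order 10: 3.
Total: 8.

8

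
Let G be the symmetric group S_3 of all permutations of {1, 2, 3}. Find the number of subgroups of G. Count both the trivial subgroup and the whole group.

6

|G| = 6, so by Lagrange every subgroup order divides 6. Divisors: 1, 2, 3, 6.
Subgroups by order — order 1: 1; order 2: 3; order 3: 1; order 6: 1.
Total: 1 + 3 + 1 + 1 = 6.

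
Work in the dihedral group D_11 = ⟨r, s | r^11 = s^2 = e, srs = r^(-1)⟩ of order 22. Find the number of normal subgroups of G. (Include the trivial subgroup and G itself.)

G has 14 subgroups. Checking conjugation-invariance by order — order 1: 1/1 normal; order 2: 0/11 normal; order 11: 1/1 normal; order 22: 1/1 normal.
Total normal subgroups: 3.

3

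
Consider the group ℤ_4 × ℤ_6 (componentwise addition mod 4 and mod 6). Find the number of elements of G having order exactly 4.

4

An element (a,b) has order lcm(ord(a), ord(b)); count pairs with lcm equal to 4.
Enumerating gives 4 such elements.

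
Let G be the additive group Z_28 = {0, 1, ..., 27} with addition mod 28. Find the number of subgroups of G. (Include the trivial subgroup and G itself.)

Subgroups of the cyclic group Z_28 correspond bijectively to divisors of 28.
Divisors of 28: 1, 2, 4, 7, 14, 28.
So Z_28 has 6 subgroups.

6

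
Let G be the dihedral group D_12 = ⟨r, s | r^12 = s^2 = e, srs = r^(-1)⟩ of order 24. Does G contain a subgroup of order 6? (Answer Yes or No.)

6 | 24. A subgroup of order 6 is {e, r^2, r^4, r^6, r^8, r^10}.

Yes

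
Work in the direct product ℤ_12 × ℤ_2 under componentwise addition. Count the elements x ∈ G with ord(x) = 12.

8

An element (a,b) has order lcm(ord(a), ord(b)); count pairs with lcm equal to 12.
Enumerating gives 8 such elements.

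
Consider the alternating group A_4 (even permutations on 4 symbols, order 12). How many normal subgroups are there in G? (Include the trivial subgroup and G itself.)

G has 10 subgroups. Checking conjugation-invariance by order — order 1: 1/1 normal; order 2: 0/3 normal; order 3: 0/4 normal; order 4: 1/1 normal; order 12: 1/1 normal.
Total normal subgroups: 3.

3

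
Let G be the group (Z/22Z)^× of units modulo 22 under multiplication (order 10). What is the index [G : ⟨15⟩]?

2

|⟨15⟩| = 5 and |G| = 10.
By Lagrange, [G : H] = |G|/|H| = 10/5 = 2.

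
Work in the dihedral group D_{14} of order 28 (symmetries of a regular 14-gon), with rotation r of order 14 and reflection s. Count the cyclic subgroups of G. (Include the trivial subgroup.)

Group the elements of G by the cyclic subgroup they generate; each cyclic subgroup of order d accounts for φ(d) elements.
Cyclic subgroups by order — order 1: 1; order 2: 15; order 7: 1; order 14: 1.
Total: 18.

18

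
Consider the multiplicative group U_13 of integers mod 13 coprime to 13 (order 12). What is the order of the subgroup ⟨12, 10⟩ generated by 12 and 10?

6

|⟨12⟩| = 2 and |⟨10⟩| = 6, so |H| is a multiple of lcm(2, 6) = 6 and divides |G| = 12.
Closing under the operation: H = {1, 3, 4, 9, 10, 12}, so |H| = 6.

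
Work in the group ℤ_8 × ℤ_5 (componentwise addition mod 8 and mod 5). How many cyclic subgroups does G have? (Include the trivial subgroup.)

A cyclic subgroup of order d is generated by each of its φ(d) elements of order d, so the cyclic subgroups of order d number (#elements of order d)/φ(d).
Cyclic subgroups by order — order 1: 1; order 2: 1; order 4: 1; order 5: 1; order 8: 1; order 10: 1; order 20: 1; order 40: 1.
Total: 8.

8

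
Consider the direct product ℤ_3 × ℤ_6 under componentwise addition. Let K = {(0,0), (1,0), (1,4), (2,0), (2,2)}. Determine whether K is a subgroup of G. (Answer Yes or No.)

No

|K| = 5 does not divide |G| = 18, so by Lagrange K is not a subgroup.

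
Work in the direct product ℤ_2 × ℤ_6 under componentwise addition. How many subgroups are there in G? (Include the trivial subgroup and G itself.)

10

|G| = 12, so by Lagrange every subgroup order divides 12. Divisors: 1, 2, 3, 4, 6, 12.
Subgroups by order — order 1: 1; order 2: 3; order 3: 1; order 4: 1; order 6: 3; order 12: 1.
Total: 1 + 3 + 1 + 1 + 3 + 1 = 10.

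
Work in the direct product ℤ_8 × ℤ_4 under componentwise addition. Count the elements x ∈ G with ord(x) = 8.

16

An element (a,b) has order lcm(ord(a), ord(b)); count pairs with lcm equal to 8.
Enumerating gives 16 such elements.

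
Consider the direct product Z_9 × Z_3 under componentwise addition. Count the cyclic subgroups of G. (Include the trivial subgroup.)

8

Group the elements of G by the cyclic subgroup they generate; each cyclic subgroup of order d accounts for φ(d) elements.
Cyclic subgroups by order — order 1: 1; order 3: 4; order 9: 3.
Total: 8.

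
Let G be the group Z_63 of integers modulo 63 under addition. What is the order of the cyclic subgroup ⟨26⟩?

63

In Z_63, the order of an element a is n/gcd(a, n).
gcd(26, 63) = 1, so |⟨26⟩| = 63/1 = 63.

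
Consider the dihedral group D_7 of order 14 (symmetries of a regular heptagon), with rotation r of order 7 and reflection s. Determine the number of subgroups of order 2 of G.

|G| = 14 and 2 | 14, so subgroups of order 2 are possible by Lagrange.
The subgroups of order 2 are: {e, r^2s}; {e, r^3s}; {e, r^4s}; {e, r^5s}; … (7 in all).
So G has 7 subgroups of order 2.

7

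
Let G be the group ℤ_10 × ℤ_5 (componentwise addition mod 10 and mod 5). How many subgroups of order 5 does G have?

6

|G| = 50 and 5 | 50, so subgroups of order 5 are possible by Lagrange.
The subgroups of order 5 are: {(0,0), (0,1), (0,2), (0,3), (0,4)}; {(0,0), (2,0), (4,0), (6,0), (8,0)}; {(0,0), (2,1), (4,2), (6,3), (8,4)}; {(0,0), (2,2), (4,4), (6,1), (8,3)}; … (6 in all).
So G has 6 subgroups of order 5.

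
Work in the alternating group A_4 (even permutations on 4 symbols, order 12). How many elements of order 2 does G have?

The elements of order 2 are: (1 2)(3 4), (1 3)(2 4), (1 4)(2 3).
That's 3.

3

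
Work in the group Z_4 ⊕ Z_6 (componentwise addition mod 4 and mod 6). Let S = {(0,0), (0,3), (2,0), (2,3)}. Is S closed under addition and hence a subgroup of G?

|S| = 4 divides |G| = 24, consistent with Lagrange.
S contains the identity, every element's inverse is in S, and S is closed under +: it is a subgroup.

Yes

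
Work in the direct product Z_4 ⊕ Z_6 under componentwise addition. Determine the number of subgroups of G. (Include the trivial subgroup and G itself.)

16

|G| = 24, so by Lagrange every subgroup order divides 24. Divisors: 1, 2, 3, 4, 6, 8, 12, 24.
Subgroups by order — order 1: 1; order 2: 3; order 3: 1; order 4: 3; order 6: 3; order 8: 1; order 12: 3; order 24: 1.
Total: 1 + 3 + 1 + 3 + 3 + 1 + 3 + 1 = 16.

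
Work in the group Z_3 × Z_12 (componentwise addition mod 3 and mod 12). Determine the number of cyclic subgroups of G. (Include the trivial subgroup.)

Group the elements of G by the cyclic subgroup they generate; each cyclic subgroup of order d accounts for φ(d) elements.
Cyclic subgroups by order — order 1: 1; order 2: 1; order 3: 4; order 4: 1; order 6: 4; order 12: 4.
Total: 15.

15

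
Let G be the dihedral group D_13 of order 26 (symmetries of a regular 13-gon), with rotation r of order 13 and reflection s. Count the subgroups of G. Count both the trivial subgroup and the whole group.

|G| = 26, so by Lagrange every subgroup order divides 26. Divisors: 1, 2, 13, 26.
Subgroups by order — order 1: 1; order 2: 13; order 13: 1; order 26: 1.
Total: 1 + 13 + 1 + 1 = 16.

16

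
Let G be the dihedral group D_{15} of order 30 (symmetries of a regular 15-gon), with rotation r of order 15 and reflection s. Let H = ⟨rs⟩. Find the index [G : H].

|⟨rs⟩| = 2 and |G| = 30.
By Lagrange, [G : H] = |G|/|H| = 30/2 = 15.

15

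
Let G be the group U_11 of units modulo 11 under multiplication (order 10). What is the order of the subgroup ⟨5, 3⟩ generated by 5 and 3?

|⟨5⟩| = 5 and |⟨3⟩| = 5, so |H| is a multiple of lcm(5, 5) = 5 and divides |G| = 10.
Closing under the operation: H = {1, 3, 4, 5, 9}, so |H| = 5.

5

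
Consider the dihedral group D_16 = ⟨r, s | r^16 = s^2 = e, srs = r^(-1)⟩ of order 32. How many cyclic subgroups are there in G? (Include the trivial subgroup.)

21

Group the elements of G by the cyclic subgroup they generate; each cyclic subgroup of order d accounts for φ(d) elements.
Cyclic subgroups by order — order 1: 1; order 2: 17; order 4: 1; order 8: 1; order 16: 1.
Total: 21.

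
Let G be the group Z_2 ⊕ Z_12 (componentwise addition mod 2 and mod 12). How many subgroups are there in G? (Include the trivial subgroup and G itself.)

16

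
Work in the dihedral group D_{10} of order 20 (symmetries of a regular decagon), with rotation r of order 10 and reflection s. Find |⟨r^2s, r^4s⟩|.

10

|⟨r^2s⟩| = 2 and |⟨r^4s⟩| = 2, so |H| is a multiple of lcm(2, 2) = 2 and divides |G| = 20.
Closing under the operation: H = {e, r^2, r^4, r^6, r^8, s, r^2s, r^4s, r^6s, r^8s}, so |H| = 10.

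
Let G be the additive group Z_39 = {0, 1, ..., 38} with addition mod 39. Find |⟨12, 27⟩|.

13

|⟨12⟩| = 13 and |⟨27⟩| = 13, so |H| is a multiple of lcm(13, 13) = 13 and divides |G| = 39.
Closing under the operation: H = {0, 3, 6, 9, 12, 15, 18, 21, 24, 27, 30, 33, 36}, so |H| = 13.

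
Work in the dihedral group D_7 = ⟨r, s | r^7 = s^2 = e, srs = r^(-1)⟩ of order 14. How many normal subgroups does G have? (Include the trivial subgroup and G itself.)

G has 10 subgroups. Checking conjugation-invariance by order — order 1: 1/1 normal; order 2: 0/7 normal; order 7: 1/1 normal; order 14: 1/1 normal.
Total normal subgroups: 3.

3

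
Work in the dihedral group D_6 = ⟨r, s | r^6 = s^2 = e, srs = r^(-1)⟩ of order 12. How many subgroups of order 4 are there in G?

|G| = 12 and 4 | 12, so subgroups of order 4 are possible by Lagrange.
The subgroups of order 4 are: {e, r^3, r^2s, r^5s}; {e, r^3, s, r^3s}; {e, r^3, rs, r^4s}.
So G has 3 subgroups of order 4.

3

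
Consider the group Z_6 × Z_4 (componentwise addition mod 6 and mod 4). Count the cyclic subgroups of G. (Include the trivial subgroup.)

12

A cyclic subgroup of order d is generated by each of its φ(d) elements of order d, so the cyclic subgroups of order d number (#elements of order d)/φ(d).
Cyclic subgroups by order — order 1: 1; order 2: 3; order 3: 1; order 4: 2; order 6: 3; order 12: 2.
Total: 12.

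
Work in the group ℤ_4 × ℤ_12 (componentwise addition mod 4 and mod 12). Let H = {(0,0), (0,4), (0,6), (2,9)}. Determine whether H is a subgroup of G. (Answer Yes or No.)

No

(0,4) ∈ H but its inverse (0,8) ∉ H, so H is not a subgroup.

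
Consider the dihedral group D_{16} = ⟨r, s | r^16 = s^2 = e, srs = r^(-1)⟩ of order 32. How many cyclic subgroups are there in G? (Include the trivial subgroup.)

Each element a generates a cyclic subgroup ⟨a⟩; distinct elements may generate the same one (a cyclic group of order d has φ(d) generators).
Cyclic subgroups by order — order 1: 1; order 2: 17; order 4: 1; order 8: 1; order 16: 1.
Total: 21.

21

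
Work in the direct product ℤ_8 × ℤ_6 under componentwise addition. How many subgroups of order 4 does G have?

|G| = 48 and 4 | 48, so subgroups of order 4 are possible by Lagrange.
The subgroups of order 4 are: {(0,0), (0,3), (4,0), (4,3)}; {(0,0), (2,0), (4,0), (6,0)}; {(0,0), (2,3), (4,0), (6,3)}.
So G has 3 subgroups of order 4.

3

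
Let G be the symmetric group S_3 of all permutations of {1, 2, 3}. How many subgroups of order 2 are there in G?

|G| = 6 and 2 | 6, so subgroups of order 2 are possible by Lagrange.
The subgroups of order 2 are: {e, (1 2)}; {e, (1 3)}; {e, (2 3)}.
So G has 3 subgroups of order 2.

3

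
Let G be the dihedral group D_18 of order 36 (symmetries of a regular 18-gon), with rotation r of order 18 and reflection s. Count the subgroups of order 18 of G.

|G| = 36 and 18 | 36, so subgroups of order 18 are possible by Lagrange.
The subgroups of order 18 are: {e, r, r^2, r^3, r^4, r^5, r^6, r^7, r^8, r^9, r^10, r^11, r^12, r^13, r^14, r^15, r^16, r^17}; {e, r^2, r^4, r^6, r^8, r^10, r^12, r^14, r^16, s, r^2s, r^4s, r^6s, r^8s, r^10s, r^12s, r^14s, r^16s}; {e, r^2, r^4, r^6, r^8, r^10, r^12, r^14, r^16, rs, r^3s, r^5s, r^7s, r^9s, r^11s, r^13s, r^15s, r^17s}.
So G has 3 subgroups of order 18.

3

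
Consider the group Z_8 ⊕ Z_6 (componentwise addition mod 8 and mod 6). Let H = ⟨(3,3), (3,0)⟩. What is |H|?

|⟨(3,3)⟩| = 8 and |⟨(3,0)⟩| = 8, so |H| is a multiple of lcm(8, 8) = 8 and divides |G| = 48.
Closing under the operation: H = {(0,0), (0,3), (1,0), (1,3), (2,0), (2,3), (3,0), (3,3), (4,0), (4,3), (5,0), (5,3), (6,0), (6,3), (7,0), (7,3)}, so |H| = 16.

16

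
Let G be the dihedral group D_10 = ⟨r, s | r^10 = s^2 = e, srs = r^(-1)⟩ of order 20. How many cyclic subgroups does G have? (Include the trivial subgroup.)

14

Each element a generates a cyclic subgroup ⟨a⟩; distinct elements may generate the same one (a cyclic group of order d has φ(d) generators).
Cyclic subgroups by order — order 1: 1; order 2: 11; order 5: 1; order 10: 1.
Total: 14.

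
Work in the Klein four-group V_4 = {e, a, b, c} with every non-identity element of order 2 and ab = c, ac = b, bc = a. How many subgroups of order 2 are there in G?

3

|G| = 4 and 2 | 4, so subgroups of order 2 are possible by Lagrange.
The subgroups of order 2 are: {e, a}; {e, b}; {e, c}.
So G has 3 subgroups of order 2.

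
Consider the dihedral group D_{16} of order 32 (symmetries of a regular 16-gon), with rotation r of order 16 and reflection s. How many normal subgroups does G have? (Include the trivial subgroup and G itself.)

8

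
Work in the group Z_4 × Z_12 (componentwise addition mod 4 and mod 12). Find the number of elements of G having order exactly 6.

An element (a,b) has order lcm(ord(a), ord(b)); count pairs with lcm equal to 6.
Enumerating gives 6 such elements.

6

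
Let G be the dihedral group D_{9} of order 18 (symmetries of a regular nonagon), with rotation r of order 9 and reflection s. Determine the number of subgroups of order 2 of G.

|G| = 18 and 2 | 18, so subgroups of order 2 are possible by Lagrange.
The subgroups of order 2 are: {e, r^2s}; {e, r^3s}; {e, r^4s}; {e, r^5s}; … (9 in all).
So G has 9 subgroups of order 2.

9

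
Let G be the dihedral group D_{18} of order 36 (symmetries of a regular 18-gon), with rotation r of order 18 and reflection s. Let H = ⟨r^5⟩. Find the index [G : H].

2

|⟨r^5⟩| = 18 and |G| = 36.
By Lagrange, [G : H] = |G|/|H| = 36/18 = 2.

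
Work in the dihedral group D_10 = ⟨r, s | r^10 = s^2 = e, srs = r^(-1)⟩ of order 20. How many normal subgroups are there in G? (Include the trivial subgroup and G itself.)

G has 22 subgroups. Checking conjugation-invariance by order — order 1: 1/1 normal; order 2: 1/11 normal; order 4: 0/5 normal; order 5: 1/1 normal; order 10: 3/3 normal; order 20: 1/1 normal.
Total normal subgroups: 7.

7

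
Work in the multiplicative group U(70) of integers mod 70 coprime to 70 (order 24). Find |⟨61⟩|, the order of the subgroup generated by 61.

6

Compute successive powers of 61 mod 70: 61, 11, 41, 51, 31, 1; 61^6 ≡ 1 (mod 70).
So |⟨61⟩| = 6.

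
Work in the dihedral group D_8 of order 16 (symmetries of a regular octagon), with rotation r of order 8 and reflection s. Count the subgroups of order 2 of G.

9

|G| = 16 and 2 | 16, so subgroups of order 2 are possible by Lagrange.
The subgroups of order 2 are: {e, r^2s}; {e, r^3s}; {e, r^4}; {e, r^4s}; … (9 in all).
So G has 9 subgroups of order 2.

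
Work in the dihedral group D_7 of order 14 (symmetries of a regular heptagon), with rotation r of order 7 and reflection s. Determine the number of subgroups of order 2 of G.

|G| = 14 and 2 | 14, so subgroups of order 2 are possible by Lagrange.
The subgroups of order 2 are: {e, r^2s}; {e, r^3s}; {e, r^4s}; {e, r^5s}; … (7 in all).
So G has 7 subgroups of order 2.

7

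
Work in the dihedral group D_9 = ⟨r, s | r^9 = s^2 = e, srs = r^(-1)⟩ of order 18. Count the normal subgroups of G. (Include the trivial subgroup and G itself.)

G has 16 subgroups. Checking conjugation-invariance by order — order 1: 1/1 normal; order 2: 0/9 normal; order 3: 1/1 normal; order 6: 0/3 normal; order 9: 1/1 normal; order 18: 1/1 normal.
Total normal subgroups: 4.

4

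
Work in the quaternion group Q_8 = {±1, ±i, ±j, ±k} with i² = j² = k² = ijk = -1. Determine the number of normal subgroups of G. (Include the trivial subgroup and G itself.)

6

G has 6 subgroups. Checking conjugation-invariance by order — order 1: 1/1 normal; order 2: 1/1 normal; order 4: 3/3 normal; order 8: 1/1 normal.
Total normal subgroups: 6.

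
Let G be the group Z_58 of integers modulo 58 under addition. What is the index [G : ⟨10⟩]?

2

|⟨10⟩| = 29 and |G| = 58.
By Lagrange, [G : H] = |G|/|H| = 58/29 = 2.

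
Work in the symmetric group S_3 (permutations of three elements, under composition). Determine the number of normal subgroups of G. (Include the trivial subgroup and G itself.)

3

G has 6 subgroups. Checking conjugation-invariance by order — order 1: 1/1 normal; order 2: 0/3 normal; order 3: 1/1 normal; order 6: 1/1 normal.
Total normal subgroups: 3.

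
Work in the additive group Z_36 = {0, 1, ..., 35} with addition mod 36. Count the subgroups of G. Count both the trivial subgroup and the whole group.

A cyclic group of order 36 has exactly one subgroup for each divisor of 36.
Divisors of 36: 1, 2, 3, 4, 6, 9, 12, 18, 36.
So Z_36 has 9 subgroups.

9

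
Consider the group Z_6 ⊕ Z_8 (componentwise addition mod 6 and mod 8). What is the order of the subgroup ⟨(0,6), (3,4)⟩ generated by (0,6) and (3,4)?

|⟨(0,6)⟩| = 4 and |⟨(3,4)⟩| = 2, so |H| is a multiple of lcm(4, 2) = 4 and divides |G| = 48.
Closing under the operation: H = {(0,0), (0,2), (0,4), (0,6), (3,0), (3,2), (3,4), (3,6)}, so |H| = 8.

8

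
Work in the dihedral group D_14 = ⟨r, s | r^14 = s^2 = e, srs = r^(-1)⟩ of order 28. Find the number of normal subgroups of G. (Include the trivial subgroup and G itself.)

7

G has 28 subgroups. Checking conjugation-invariance by order — order 1: 1/1 normal; order 2: 1/15 normal; order 4: 0/7 normal; order 7: 1/1 normal; order 14: 3/3 normal; order 28: 1/1 normal.
Total normal subgroups: 7.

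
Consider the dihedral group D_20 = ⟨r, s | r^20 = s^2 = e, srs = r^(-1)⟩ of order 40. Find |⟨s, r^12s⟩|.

10

|⟨s⟩| = 2 and |⟨r^12s⟩| = 2, so |H| is a multiple of lcm(2, 2) = 2 and divides |G| = 40.
Closing under the operation: H = {e, r^4, r^8, r^12, r^16, s, r^4s, r^8s, r^12s, r^16s}, so |H| = 10.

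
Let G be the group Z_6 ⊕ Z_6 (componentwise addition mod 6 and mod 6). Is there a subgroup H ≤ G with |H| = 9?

Yes

9 | 36. A subgroup of order 9 is {(0,0), (0,2), (0,4), (2,0), (2,2), (2,4), (4,0), (4,2), (4,4)}.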